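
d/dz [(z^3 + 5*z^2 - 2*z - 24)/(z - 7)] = 2*(z^3 - 8*z^2 - 35*z + 19)/(z^2 - 14*z + 49)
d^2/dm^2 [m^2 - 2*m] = 2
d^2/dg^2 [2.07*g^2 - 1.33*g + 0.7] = 4.14000000000000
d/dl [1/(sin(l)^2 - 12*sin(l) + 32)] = 2*(6 - sin(l))*cos(l)/(sin(l)^2 - 12*sin(l) + 32)^2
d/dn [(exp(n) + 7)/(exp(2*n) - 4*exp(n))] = (-exp(2*n) - 14*exp(n) + 28)*exp(-n)/(exp(2*n) - 8*exp(n) + 16)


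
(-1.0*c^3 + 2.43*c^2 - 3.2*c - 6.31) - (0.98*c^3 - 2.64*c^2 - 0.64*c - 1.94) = -1.98*c^3 + 5.07*c^2 - 2.56*c - 4.37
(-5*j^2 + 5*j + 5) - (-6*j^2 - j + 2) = j^2 + 6*j + 3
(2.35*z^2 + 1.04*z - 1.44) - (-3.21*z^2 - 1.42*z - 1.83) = 5.56*z^2 + 2.46*z + 0.39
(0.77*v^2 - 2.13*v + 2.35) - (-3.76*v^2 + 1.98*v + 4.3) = 4.53*v^2 - 4.11*v - 1.95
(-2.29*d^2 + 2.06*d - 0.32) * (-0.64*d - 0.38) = 1.4656*d^3 - 0.4482*d^2 - 0.578*d + 0.1216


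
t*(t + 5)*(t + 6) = t^3 + 11*t^2 + 30*t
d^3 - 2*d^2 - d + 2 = (d - 2)*(d - 1)*(d + 1)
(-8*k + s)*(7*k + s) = -56*k^2 - k*s + s^2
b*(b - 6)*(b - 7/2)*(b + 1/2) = b^4 - 9*b^3 + 65*b^2/4 + 21*b/2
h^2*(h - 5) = h^3 - 5*h^2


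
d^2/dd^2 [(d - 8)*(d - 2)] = 2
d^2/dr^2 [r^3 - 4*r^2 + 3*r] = 6*r - 8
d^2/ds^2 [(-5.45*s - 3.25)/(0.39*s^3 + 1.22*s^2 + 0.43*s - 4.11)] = (-4.97367*s^5 - 21.49056*s^4 - 39.13723*s^3 - 137.12361*s^2 - 205.45059*s - 53.05772)/(0.059319*s^9 + 0.556686*s^8 + 1.937637*s^7 + 1.168019*s^6 - 9.596859*s^5 - 21.81072*s^4 + 6.906628*s^3 + 59.545269*s^2 + 21.790809*s - 69.426531)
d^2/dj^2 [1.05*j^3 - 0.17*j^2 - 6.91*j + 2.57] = 6.3*j - 0.34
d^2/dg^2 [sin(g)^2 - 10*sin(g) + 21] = 10*sin(g) + 2*cos(2*g)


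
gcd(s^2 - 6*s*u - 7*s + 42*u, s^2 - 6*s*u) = s - 6*u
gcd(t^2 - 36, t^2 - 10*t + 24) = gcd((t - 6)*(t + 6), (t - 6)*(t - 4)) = t - 6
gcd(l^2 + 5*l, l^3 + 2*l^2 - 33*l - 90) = l + 5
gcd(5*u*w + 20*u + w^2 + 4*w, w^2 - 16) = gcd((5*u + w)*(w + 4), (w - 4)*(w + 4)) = w + 4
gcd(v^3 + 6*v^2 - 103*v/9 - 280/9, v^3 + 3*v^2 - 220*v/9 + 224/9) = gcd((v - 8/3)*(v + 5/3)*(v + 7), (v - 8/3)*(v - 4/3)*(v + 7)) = v^2 + 13*v/3 - 56/3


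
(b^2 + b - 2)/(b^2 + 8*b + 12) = (b - 1)/(b + 6)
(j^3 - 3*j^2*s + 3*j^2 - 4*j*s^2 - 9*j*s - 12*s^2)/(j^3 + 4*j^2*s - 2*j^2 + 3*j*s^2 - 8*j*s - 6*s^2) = (j^2 - 4*j*s + 3*j - 12*s)/(j^2 + 3*j*s - 2*j - 6*s)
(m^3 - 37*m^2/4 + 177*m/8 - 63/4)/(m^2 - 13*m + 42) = (8*m^2 - 26*m + 21)/(8*(m - 7))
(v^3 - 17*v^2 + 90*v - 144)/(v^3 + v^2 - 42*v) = (v^2 - 11*v + 24)/(v*(v + 7))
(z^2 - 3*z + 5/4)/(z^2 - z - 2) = (-z^2 + 3*z - 5/4)/(-z^2 + z + 2)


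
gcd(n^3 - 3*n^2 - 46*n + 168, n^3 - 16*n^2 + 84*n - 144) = n^2 - 10*n + 24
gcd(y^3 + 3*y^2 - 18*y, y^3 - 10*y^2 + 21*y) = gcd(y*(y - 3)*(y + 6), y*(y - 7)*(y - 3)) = y^2 - 3*y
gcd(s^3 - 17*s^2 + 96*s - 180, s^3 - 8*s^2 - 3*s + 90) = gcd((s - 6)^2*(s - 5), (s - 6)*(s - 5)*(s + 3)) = s^2 - 11*s + 30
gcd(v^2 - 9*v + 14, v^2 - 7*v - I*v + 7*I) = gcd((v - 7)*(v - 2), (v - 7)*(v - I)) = v - 7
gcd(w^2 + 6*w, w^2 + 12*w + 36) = w + 6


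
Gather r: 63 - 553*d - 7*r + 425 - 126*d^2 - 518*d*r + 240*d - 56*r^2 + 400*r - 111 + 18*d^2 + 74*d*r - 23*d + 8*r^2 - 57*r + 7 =-108*d^2 - 336*d - 48*r^2 + r*(336 - 444*d) + 384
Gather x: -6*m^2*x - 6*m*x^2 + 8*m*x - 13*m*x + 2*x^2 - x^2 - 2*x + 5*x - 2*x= x^2*(1 - 6*m) + x*(-6*m^2 - 5*m + 1)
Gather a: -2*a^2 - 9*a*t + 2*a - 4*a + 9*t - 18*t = -2*a^2 + a*(-9*t - 2) - 9*t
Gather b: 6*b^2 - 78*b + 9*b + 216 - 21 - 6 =6*b^2 - 69*b + 189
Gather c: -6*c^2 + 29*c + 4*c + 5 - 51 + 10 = -6*c^2 + 33*c - 36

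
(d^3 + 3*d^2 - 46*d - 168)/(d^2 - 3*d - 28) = d + 6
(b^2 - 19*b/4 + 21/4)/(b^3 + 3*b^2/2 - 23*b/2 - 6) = (4*b - 7)/(2*(2*b^2 + 9*b + 4))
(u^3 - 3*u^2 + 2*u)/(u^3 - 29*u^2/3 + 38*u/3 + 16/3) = 3*u*(u - 1)/(3*u^2 - 23*u - 8)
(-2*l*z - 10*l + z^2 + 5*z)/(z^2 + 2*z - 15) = (-2*l + z)/(z - 3)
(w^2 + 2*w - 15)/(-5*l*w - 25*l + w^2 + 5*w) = (w - 3)/(-5*l + w)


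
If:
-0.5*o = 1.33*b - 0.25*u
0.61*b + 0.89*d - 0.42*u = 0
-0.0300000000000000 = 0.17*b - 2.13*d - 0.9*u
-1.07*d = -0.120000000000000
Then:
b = -0.37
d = 0.11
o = 0.84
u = -0.30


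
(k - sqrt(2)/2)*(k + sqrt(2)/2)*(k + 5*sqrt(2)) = k^3 + 5*sqrt(2)*k^2 - k/2 - 5*sqrt(2)/2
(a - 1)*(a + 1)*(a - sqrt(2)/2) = a^3 - sqrt(2)*a^2/2 - a + sqrt(2)/2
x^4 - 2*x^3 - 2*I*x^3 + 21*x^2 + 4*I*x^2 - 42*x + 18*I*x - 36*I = (x - 2)*(x - 6*I)*(x + I)*(x + 3*I)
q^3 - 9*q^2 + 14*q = q*(q - 7)*(q - 2)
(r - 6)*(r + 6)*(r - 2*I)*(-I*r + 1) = -I*r^4 - r^3 + 34*I*r^2 + 36*r + 72*I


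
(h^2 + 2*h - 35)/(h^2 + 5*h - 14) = (h - 5)/(h - 2)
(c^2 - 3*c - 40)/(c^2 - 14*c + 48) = (c + 5)/(c - 6)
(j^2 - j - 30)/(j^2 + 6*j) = (j^2 - j - 30)/(j*(j + 6))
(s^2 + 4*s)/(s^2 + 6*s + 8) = s/(s + 2)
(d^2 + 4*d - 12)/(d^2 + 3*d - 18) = (d - 2)/(d - 3)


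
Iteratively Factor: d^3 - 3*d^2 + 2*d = (d - 2)*(d^2 - d) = d*(d - 2)*(d - 1)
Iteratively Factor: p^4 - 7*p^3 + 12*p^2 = (p)*(p^3 - 7*p^2 + 12*p) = p*(p - 3)*(p^2 - 4*p) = p^2*(p - 3)*(p - 4)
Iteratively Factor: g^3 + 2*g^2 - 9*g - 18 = (g - 3)*(g^2 + 5*g + 6) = (g - 3)*(g + 3)*(g + 2)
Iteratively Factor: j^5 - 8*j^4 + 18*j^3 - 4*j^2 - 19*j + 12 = (j - 1)*(j^4 - 7*j^3 + 11*j^2 + 7*j - 12) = (j - 1)*(j + 1)*(j^3 - 8*j^2 + 19*j - 12) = (j - 3)*(j - 1)*(j + 1)*(j^2 - 5*j + 4) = (j - 3)*(j - 1)^2*(j + 1)*(j - 4)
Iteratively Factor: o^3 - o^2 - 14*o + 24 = (o + 4)*(o^2 - 5*o + 6) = (o - 2)*(o + 4)*(o - 3)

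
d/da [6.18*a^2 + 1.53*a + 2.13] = 12.36*a + 1.53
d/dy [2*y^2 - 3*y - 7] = 4*y - 3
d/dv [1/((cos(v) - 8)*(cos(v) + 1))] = (2*cos(v) - 7)*sin(v)/((cos(v) - 8)^2*(cos(v) + 1)^2)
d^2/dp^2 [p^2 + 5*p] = 2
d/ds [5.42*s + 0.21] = 5.42000000000000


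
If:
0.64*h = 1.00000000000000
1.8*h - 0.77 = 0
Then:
No Solution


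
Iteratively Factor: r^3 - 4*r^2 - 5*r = (r + 1)*(r^2 - 5*r) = r*(r + 1)*(r - 5)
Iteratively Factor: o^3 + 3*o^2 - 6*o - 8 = (o - 2)*(o^2 + 5*o + 4) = (o - 2)*(o + 1)*(o + 4)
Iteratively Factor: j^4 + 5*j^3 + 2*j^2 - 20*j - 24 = (j + 3)*(j^3 + 2*j^2 - 4*j - 8) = (j + 2)*(j + 3)*(j^2 - 4) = (j - 2)*(j + 2)*(j + 3)*(j + 2)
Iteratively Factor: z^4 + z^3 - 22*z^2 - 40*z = (z - 5)*(z^3 + 6*z^2 + 8*z) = z*(z - 5)*(z^2 + 6*z + 8) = z*(z - 5)*(z + 4)*(z + 2)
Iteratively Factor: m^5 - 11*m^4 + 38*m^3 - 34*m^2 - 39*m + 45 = (m - 5)*(m^4 - 6*m^3 + 8*m^2 + 6*m - 9) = (m - 5)*(m - 1)*(m^3 - 5*m^2 + 3*m + 9) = (m - 5)*(m - 1)*(m + 1)*(m^2 - 6*m + 9) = (m - 5)*(m - 3)*(m - 1)*(m + 1)*(m - 3)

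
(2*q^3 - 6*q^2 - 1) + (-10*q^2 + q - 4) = 2*q^3 - 16*q^2 + q - 5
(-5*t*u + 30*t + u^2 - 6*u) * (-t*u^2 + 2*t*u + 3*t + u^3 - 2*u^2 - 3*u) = 5*t^2*u^3 - 40*t^2*u^2 + 45*t^2*u + 90*t^2 - 6*t*u^4 + 48*t*u^3 - 54*t*u^2 - 108*t*u + u^5 - 8*u^4 + 9*u^3 + 18*u^2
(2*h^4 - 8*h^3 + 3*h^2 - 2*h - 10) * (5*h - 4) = 10*h^5 - 48*h^4 + 47*h^3 - 22*h^2 - 42*h + 40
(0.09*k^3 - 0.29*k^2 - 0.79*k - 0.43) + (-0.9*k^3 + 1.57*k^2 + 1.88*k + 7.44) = -0.81*k^3 + 1.28*k^2 + 1.09*k + 7.01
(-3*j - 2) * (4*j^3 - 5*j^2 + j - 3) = -12*j^4 + 7*j^3 + 7*j^2 + 7*j + 6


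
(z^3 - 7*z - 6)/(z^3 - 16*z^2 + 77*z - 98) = (z^3 - 7*z - 6)/(z^3 - 16*z^2 + 77*z - 98)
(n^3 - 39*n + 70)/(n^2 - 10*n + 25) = (n^2 + 5*n - 14)/(n - 5)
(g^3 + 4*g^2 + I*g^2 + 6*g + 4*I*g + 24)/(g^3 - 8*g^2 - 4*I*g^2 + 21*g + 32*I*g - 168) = (g^2 + 2*g*(2 - I) - 8*I)/(g^2 - g*(8 + 7*I) + 56*I)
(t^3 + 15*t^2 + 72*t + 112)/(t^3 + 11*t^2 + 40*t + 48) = (t + 7)/(t + 3)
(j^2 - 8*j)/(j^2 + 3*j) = (j - 8)/(j + 3)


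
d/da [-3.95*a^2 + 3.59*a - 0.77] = 3.59 - 7.9*a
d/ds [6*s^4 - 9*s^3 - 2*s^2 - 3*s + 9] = 24*s^3 - 27*s^2 - 4*s - 3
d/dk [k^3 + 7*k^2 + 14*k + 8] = 3*k^2 + 14*k + 14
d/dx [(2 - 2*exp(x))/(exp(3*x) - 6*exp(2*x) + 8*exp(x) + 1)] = 2*(-(1 - exp(x))*(3*exp(2*x) - 12*exp(x) + 8) - exp(3*x) + 6*exp(2*x) - 8*exp(x) - 1)*exp(x)/(exp(3*x) - 6*exp(2*x) + 8*exp(x) + 1)^2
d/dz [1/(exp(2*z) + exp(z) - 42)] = (-2*exp(z) - 1)*exp(z)/(exp(2*z) + exp(z) - 42)^2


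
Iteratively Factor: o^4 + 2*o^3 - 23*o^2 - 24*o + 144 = (o - 3)*(o^3 + 5*o^2 - 8*o - 48) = (o - 3)*(o + 4)*(o^2 + o - 12) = (o - 3)^2*(o + 4)*(o + 4)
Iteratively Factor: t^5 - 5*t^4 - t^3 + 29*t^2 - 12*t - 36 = (t + 1)*(t^4 - 6*t^3 + 5*t^2 + 24*t - 36) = (t + 1)*(t + 2)*(t^3 - 8*t^2 + 21*t - 18) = (t - 3)*(t + 1)*(t + 2)*(t^2 - 5*t + 6) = (t - 3)^2*(t + 1)*(t + 2)*(t - 2)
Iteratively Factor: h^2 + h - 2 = (h - 1)*(h + 2)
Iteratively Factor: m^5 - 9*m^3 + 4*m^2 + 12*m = (m + 1)*(m^4 - m^3 - 8*m^2 + 12*m) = (m - 2)*(m + 1)*(m^3 + m^2 - 6*m) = (m - 2)^2*(m + 1)*(m^2 + 3*m) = m*(m - 2)^2*(m + 1)*(m + 3)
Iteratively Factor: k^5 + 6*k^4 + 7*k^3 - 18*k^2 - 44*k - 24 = (k + 1)*(k^4 + 5*k^3 + 2*k^2 - 20*k - 24) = (k + 1)*(k + 2)*(k^3 + 3*k^2 - 4*k - 12) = (k + 1)*(k + 2)*(k + 3)*(k^2 - 4) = (k - 2)*(k + 1)*(k + 2)*(k + 3)*(k + 2)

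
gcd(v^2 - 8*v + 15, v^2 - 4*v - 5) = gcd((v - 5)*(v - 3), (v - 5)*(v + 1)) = v - 5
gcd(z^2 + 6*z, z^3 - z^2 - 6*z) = z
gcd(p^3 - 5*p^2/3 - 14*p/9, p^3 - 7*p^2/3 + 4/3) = p + 2/3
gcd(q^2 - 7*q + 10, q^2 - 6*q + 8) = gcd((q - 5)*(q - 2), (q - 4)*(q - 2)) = q - 2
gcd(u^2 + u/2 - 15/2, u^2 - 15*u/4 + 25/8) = u - 5/2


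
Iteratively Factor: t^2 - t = (t - 1)*(t)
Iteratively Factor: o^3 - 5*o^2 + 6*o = (o - 3)*(o^2 - 2*o) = o*(o - 3)*(o - 2)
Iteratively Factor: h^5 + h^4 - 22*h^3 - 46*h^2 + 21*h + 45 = (h + 1)*(h^4 - 22*h^2 - 24*h + 45) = (h - 1)*(h + 1)*(h^3 + h^2 - 21*h - 45) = (h - 5)*(h - 1)*(h + 1)*(h^2 + 6*h + 9) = (h - 5)*(h - 1)*(h + 1)*(h + 3)*(h + 3)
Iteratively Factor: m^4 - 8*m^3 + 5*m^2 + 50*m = (m)*(m^3 - 8*m^2 + 5*m + 50) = m*(m - 5)*(m^2 - 3*m - 10) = m*(m - 5)*(m + 2)*(m - 5)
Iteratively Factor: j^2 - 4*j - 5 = (j + 1)*(j - 5)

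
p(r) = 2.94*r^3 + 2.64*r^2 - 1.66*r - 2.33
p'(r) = 8.82*r^2 + 5.28*r - 1.66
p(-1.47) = -3.52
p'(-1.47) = 9.64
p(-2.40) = -23.78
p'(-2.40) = 36.47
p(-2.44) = -25.27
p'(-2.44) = 37.97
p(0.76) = -0.78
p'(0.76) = 7.45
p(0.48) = -2.19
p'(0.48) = 2.91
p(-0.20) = -1.92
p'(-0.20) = -2.36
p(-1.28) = -2.05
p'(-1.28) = 6.03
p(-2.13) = -15.23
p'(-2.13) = 27.11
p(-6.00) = -532.37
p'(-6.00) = 284.18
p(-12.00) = -4682.57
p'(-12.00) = 1205.06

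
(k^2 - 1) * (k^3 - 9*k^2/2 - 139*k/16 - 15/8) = k^5 - 9*k^4/2 - 155*k^3/16 + 21*k^2/8 + 139*k/16 + 15/8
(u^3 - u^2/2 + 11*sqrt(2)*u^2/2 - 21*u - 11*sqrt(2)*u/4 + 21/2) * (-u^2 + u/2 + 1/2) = -u^5 - 11*sqrt(2)*u^4/2 + u^4 + 11*sqrt(2)*u^3/2 + 85*u^3/4 - 85*u^2/4 + 11*sqrt(2)*u^2/8 - 21*u/4 - 11*sqrt(2)*u/8 + 21/4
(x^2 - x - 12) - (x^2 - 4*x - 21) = 3*x + 9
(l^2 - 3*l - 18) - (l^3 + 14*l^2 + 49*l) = -l^3 - 13*l^2 - 52*l - 18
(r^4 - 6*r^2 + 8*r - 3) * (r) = r^5 - 6*r^3 + 8*r^2 - 3*r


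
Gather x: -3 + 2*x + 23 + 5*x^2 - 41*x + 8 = 5*x^2 - 39*x + 28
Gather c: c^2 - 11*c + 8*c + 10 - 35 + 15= c^2 - 3*c - 10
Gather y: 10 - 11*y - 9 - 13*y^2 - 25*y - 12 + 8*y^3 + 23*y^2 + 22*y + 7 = 8*y^3 + 10*y^2 - 14*y - 4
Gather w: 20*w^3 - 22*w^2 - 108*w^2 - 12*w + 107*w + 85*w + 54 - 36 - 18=20*w^3 - 130*w^2 + 180*w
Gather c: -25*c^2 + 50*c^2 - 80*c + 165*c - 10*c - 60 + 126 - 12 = 25*c^2 + 75*c + 54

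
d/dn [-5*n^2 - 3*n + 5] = -10*n - 3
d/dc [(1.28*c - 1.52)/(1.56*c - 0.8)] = (2.101632*c - 1.07776)/(1.56*c - 0.8)^3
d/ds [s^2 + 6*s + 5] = 2*s + 6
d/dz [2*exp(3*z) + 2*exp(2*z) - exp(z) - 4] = (6*exp(2*z) + 4*exp(z) - 1)*exp(z)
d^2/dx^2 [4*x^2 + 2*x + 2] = 8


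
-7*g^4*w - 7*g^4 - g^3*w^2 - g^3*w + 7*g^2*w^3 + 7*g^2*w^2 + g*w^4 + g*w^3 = (-g + w)*(g + w)*(7*g + w)*(g*w + g)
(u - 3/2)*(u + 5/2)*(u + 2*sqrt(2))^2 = u^4 + u^3 + 4*sqrt(2)*u^3 + 17*u^2/4 + 4*sqrt(2)*u^2 - 15*sqrt(2)*u + 8*u - 30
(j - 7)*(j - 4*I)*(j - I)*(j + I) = j^4 - 7*j^3 - 4*I*j^3 + j^2 + 28*I*j^2 - 7*j - 4*I*j + 28*I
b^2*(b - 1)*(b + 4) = b^4 + 3*b^3 - 4*b^2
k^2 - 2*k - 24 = (k - 6)*(k + 4)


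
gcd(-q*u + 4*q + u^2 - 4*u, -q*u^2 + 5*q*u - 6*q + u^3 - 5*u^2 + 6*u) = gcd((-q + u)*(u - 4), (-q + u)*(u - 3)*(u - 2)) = q - u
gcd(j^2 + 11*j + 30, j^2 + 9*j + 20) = j + 5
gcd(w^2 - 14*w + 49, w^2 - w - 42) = w - 7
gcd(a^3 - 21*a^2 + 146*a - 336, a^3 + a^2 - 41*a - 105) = a - 7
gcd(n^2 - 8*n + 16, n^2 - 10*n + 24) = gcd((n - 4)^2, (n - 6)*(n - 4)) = n - 4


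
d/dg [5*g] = 5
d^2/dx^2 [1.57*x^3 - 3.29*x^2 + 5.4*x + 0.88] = 9.42*x - 6.58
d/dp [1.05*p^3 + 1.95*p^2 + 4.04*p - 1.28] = 3.15*p^2 + 3.9*p + 4.04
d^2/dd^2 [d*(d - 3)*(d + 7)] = 6*d + 8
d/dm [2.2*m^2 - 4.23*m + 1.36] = 4.4*m - 4.23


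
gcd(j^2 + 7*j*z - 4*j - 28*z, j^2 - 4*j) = j - 4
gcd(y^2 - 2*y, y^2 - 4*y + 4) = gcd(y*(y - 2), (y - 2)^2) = y - 2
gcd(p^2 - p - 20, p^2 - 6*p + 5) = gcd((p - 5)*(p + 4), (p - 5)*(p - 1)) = p - 5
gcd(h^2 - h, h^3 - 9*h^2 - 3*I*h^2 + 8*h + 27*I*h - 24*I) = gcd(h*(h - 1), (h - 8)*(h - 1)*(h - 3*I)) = h - 1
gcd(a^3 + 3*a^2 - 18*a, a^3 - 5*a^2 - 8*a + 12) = 1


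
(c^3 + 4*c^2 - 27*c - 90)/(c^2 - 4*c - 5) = (c^2 + 9*c + 18)/(c + 1)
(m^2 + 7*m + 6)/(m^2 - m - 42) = (m + 1)/(m - 7)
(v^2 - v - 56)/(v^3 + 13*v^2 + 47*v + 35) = (v - 8)/(v^2 + 6*v + 5)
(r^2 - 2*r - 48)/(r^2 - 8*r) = (r + 6)/r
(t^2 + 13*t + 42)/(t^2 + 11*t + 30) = (t + 7)/(t + 5)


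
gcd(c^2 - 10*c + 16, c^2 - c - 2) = c - 2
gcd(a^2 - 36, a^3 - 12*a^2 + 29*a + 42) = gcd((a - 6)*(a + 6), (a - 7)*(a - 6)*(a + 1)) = a - 6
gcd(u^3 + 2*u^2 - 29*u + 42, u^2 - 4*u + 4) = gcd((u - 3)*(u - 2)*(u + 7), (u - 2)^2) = u - 2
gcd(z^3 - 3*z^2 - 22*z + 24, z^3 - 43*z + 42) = z^2 - 7*z + 6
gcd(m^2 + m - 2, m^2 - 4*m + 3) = m - 1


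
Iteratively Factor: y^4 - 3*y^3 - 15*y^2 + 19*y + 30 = (y + 3)*(y^3 - 6*y^2 + 3*y + 10) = (y - 5)*(y + 3)*(y^2 - y - 2) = (y - 5)*(y - 2)*(y + 3)*(y + 1)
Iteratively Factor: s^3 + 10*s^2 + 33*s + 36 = (s + 4)*(s^2 + 6*s + 9) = (s + 3)*(s + 4)*(s + 3)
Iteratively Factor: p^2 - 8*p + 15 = (p - 5)*(p - 3)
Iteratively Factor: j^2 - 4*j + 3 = (j - 1)*(j - 3)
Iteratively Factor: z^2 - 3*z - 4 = (z - 4)*(z + 1)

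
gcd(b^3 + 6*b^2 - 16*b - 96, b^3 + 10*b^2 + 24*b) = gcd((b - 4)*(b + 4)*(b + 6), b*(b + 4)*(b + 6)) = b^2 + 10*b + 24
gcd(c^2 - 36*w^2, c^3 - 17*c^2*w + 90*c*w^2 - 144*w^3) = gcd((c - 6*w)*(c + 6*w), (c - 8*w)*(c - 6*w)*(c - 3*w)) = -c + 6*w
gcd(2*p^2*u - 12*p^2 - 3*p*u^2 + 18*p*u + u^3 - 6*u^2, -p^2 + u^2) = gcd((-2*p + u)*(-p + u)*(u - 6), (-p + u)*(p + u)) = p - u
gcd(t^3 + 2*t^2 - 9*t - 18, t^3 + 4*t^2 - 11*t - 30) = t^2 - t - 6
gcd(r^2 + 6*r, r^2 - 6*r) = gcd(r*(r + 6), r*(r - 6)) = r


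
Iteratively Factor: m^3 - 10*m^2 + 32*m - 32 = (m - 4)*(m^2 - 6*m + 8) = (m - 4)*(m - 2)*(m - 4)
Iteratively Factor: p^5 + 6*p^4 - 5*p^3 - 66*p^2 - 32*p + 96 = (p + 4)*(p^4 + 2*p^3 - 13*p^2 - 14*p + 24) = (p + 4)^2*(p^3 - 2*p^2 - 5*p + 6) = (p + 2)*(p + 4)^2*(p^2 - 4*p + 3) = (p - 1)*(p + 2)*(p + 4)^2*(p - 3)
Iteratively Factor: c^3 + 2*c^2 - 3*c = (c + 3)*(c^2 - c) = (c - 1)*(c + 3)*(c)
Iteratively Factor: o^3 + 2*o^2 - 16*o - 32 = (o + 4)*(o^2 - 2*o - 8) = (o - 4)*(o + 4)*(o + 2)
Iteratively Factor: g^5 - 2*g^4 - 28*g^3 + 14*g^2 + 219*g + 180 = (g + 3)*(g^4 - 5*g^3 - 13*g^2 + 53*g + 60) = (g - 5)*(g + 3)*(g^3 - 13*g - 12) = (g - 5)*(g + 3)^2*(g^2 - 3*g - 4) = (g - 5)*(g - 4)*(g + 3)^2*(g + 1)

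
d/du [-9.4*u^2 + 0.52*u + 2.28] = 0.52 - 18.8*u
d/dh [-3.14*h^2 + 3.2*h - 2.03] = 3.2 - 6.28*h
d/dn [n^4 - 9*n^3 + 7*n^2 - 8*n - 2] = 4*n^3 - 27*n^2 + 14*n - 8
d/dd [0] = 0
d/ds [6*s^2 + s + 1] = 12*s + 1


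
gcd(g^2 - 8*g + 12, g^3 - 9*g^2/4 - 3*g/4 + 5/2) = g - 2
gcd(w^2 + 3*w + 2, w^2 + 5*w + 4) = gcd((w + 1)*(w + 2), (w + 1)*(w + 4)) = w + 1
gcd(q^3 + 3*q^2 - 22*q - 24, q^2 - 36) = q + 6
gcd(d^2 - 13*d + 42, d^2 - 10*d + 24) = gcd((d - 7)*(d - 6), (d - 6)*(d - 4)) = d - 6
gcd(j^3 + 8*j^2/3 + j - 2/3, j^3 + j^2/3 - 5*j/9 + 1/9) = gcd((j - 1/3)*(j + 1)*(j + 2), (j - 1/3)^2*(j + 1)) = j^2 + 2*j/3 - 1/3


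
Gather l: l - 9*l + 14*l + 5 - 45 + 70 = 6*l + 30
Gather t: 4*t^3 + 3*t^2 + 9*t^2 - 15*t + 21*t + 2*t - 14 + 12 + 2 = 4*t^3 + 12*t^2 + 8*t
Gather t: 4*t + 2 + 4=4*t + 6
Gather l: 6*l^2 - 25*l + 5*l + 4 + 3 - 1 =6*l^2 - 20*l + 6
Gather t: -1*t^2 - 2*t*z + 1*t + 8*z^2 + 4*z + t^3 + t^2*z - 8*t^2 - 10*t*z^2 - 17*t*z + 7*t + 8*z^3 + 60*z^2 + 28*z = t^3 + t^2*(z - 9) + t*(-10*z^2 - 19*z + 8) + 8*z^3 + 68*z^2 + 32*z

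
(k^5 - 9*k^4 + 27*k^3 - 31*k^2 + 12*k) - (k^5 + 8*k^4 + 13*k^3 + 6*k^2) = -17*k^4 + 14*k^3 - 37*k^2 + 12*k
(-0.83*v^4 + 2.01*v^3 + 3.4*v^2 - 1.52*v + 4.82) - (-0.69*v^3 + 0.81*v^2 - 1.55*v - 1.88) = -0.83*v^4 + 2.7*v^3 + 2.59*v^2 + 0.03*v + 6.7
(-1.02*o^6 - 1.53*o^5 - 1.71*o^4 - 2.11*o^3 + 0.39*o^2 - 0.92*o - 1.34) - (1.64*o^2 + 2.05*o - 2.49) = -1.02*o^6 - 1.53*o^5 - 1.71*o^4 - 2.11*o^3 - 1.25*o^2 - 2.97*o + 1.15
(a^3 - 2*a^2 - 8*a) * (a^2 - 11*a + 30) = a^5 - 13*a^4 + 44*a^3 + 28*a^2 - 240*a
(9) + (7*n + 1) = 7*n + 10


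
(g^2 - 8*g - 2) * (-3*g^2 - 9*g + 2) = -3*g^4 + 15*g^3 + 80*g^2 + 2*g - 4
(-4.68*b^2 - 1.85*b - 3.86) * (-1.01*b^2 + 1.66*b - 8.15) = 4.7268*b^4 - 5.9003*b^3 + 38.9696*b^2 + 8.6699*b + 31.459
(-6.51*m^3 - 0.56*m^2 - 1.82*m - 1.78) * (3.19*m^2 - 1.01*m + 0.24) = -20.7669*m^5 + 4.7887*m^4 - 6.8026*m^3 - 3.9744*m^2 + 1.361*m - 0.4272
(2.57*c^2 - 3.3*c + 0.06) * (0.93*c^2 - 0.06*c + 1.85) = 2.3901*c^4 - 3.2232*c^3 + 5.0083*c^2 - 6.1086*c + 0.111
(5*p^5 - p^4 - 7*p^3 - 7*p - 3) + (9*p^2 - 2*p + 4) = 5*p^5 - p^4 - 7*p^3 + 9*p^2 - 9*p + 1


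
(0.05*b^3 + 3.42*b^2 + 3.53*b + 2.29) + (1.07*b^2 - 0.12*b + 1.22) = 0.05*b^3 + 4.49*b^2 + 3.41*b + 3.51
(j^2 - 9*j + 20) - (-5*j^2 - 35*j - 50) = 6*j^2 + 26*j + 70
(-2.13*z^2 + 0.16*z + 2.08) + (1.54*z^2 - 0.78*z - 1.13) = -0.59*z^2 - 0.62*z + 0.95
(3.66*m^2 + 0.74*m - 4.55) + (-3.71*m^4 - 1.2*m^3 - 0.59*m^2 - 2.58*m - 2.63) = -3.71*m^4 - 1.2*m^3 + 3.07*m^2 - 1.84*m - 7.18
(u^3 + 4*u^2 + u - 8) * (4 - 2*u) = -2*u^4 - 4*u^3 + 14*u^2 + 20*u - 32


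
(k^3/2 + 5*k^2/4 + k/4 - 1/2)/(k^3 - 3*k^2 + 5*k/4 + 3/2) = (2*k^3 + 5*k^2 + k - 2)/(4*k^3 - 12*k^2 + 5*k + 6)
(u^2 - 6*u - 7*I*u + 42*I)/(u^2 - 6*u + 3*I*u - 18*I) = (u - 7*I)/(u + 3*I)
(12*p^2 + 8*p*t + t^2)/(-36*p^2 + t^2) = (-2*p - t)/(6*p - t)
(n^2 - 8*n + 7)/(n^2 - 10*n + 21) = (n - 1)/(n - 3)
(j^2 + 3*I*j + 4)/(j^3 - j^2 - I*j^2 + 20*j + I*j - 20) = (j - I)/(j^2 - j*(1 + 5*I) + 5*I)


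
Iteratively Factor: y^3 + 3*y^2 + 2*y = (y + 2)*(y^2 + y) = y*(y + 2)*(y + 1)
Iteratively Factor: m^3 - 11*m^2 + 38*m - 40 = (m - 5)*(m^2 - 6*m + 8) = (m - 5)*(m - 2)*(m - 4)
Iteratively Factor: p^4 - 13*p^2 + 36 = (p - 3)*(p^3 + 3*p^2 - 4*p - 12) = (p - 3)*(p + 2)*(p^2 + p - 6) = (p - 3)*(p + 2)*(p + 3)*(p - 2)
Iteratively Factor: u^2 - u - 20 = (u + 4)*(u - 5)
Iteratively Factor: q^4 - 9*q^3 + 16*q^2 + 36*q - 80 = (q - 2)*(q^3 - 7*q^2 + 2*q + 40) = (q - 4)*(q - 2)*(q^2 - 3*q - 10) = (q - 5)*(q - 4)*(q - 2)*(q + 2)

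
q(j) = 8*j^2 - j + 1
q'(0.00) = -1.00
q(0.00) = 1.00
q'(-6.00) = -97.00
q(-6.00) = 295.00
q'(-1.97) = -32.52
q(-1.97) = 34.02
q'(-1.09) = -18.44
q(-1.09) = 11.59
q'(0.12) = 0.92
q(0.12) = 1.00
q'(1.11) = 16.76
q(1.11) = 9.75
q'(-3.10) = -50.60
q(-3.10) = 80.98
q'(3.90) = 61.40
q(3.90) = 118.78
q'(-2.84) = -46.44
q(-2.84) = 68.36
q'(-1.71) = -28.36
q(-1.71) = 26.10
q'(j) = 16*j - 1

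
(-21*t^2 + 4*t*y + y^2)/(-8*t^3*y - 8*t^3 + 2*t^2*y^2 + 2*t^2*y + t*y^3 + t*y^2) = (-21*t^2 + 4*t*y + y^2)/(t*(-8*t^2*y - 8*t^2 + 2*t*y^2 + 2*t*y + y^3 + y^2))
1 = 1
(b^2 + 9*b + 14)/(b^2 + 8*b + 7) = (b + 2)/(b + 1)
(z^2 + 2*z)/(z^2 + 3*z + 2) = z/(z + 1)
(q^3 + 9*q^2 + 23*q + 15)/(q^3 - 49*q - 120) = (q + 1)/(q - 8)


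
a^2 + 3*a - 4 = (a - 1)*(a + 4)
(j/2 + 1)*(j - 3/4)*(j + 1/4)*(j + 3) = j^4/2 + 9*j^3/4 + 53*j^2/32 - 63*j/32 - 9/16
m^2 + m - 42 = (m - 6)*(m + 7)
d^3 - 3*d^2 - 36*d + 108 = (d - 6)*(d - 3)*(d + 6)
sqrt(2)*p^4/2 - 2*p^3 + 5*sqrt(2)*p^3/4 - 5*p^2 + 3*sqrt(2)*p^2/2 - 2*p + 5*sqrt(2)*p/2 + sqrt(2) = (p + 1/2)*(p - sqrt(2))^2*(sqrt(2)*p/2 + sqrt(2))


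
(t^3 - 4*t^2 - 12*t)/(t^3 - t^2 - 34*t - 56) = t*(t - 6)/(t^2 - 3*t - 28)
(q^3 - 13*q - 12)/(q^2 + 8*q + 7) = (q^2 - q - 12)/(q + 7)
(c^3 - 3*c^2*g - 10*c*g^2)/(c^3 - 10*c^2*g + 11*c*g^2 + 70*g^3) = c/(c - 7*g)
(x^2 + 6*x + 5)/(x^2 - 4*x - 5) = (x + 5)/(x - 5)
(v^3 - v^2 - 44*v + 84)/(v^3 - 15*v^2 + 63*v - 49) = (v^3 - v^2 - 44*v + 84)/(v^3 - 15*v^2 + 63*v - 49)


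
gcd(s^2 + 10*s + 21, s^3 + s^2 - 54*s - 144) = s + 3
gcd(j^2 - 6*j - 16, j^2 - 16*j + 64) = j - 8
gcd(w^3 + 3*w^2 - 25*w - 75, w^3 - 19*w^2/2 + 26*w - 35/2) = w - 5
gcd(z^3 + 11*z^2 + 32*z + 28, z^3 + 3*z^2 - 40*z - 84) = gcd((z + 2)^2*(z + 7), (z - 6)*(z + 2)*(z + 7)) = z^2 + 9*z + 14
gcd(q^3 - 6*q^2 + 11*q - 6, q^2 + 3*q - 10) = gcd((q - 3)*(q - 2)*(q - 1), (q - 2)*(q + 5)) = q - 2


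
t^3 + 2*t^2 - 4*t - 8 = (t - 2)*(t + 2)^2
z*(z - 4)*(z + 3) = z^3 - z^2 - 12*z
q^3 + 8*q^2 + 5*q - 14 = (q - 1)*(q + 2)*(q + 7)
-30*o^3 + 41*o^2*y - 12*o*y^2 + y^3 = (-6*o + y)*(-5*o + y)*(-o + y)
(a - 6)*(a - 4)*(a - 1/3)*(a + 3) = a^4 - 22*a^3/3 - 11*a^2/3 + 74*a - 24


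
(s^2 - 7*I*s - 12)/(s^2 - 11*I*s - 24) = (s - 4*I)/(s - 8*I)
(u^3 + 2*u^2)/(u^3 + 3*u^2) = (u + 2)/(u + 3)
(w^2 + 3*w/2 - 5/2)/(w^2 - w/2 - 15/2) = (w - 1)/(w - 3)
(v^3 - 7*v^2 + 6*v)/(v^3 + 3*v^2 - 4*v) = (v - 6)/(v + 4)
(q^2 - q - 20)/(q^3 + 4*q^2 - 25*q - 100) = 1/(q + 5)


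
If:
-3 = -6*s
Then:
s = 1/2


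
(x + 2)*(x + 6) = x^2 + 8*x + 12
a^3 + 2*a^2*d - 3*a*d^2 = a*(a - d)*(a + 3*d)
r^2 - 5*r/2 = r*(r - 5/2)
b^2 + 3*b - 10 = (b - 2)*(b + 5)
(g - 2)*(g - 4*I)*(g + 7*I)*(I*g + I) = I*g^4 - 3*g^3 - I*g^3 + 3*g^2 + 26*I*g^2 + 6*g - 28*I*g - 56*I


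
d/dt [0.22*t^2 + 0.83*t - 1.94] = 0.44*t + 0.83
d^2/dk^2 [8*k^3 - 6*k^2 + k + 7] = 48*k - 12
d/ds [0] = 0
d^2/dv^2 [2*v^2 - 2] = 4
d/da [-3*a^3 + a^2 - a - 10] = -9*a^2 + 2*a - 1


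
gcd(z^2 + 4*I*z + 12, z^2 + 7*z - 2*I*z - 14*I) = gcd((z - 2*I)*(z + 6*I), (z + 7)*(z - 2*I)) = z - 2*I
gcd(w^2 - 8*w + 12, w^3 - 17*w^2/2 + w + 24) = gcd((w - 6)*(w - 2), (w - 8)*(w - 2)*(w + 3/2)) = w - 2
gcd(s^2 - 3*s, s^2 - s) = s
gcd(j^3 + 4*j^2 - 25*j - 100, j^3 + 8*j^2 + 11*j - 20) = j^2 + 9*j + 20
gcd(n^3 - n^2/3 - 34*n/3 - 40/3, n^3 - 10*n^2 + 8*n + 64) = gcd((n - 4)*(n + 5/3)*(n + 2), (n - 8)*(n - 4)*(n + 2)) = n^2 - 2*n - 8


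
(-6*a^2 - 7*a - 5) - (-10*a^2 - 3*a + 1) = 4*a^2 - 4*a - 6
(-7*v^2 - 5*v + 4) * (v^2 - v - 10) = -7*v^4 + 2*v^3 + 79*v^2 + 46*v - 40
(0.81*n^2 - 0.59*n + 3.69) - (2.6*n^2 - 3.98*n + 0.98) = -1.79*n^2 + 3.39*n + 2.71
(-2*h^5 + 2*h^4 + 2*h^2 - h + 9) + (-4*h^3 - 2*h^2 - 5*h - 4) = -2*h^5 + 2*h^4 - 4*h^3 - 6*h + 5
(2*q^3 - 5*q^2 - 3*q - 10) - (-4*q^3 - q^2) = 6*q^3 - 4*q^2 - 3*q - 10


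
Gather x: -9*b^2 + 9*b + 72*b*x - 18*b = -9*b^2 + 72*b*x - 9*b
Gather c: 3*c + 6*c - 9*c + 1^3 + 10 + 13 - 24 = 0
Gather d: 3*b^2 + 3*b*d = 3*b^2 + 3*b*d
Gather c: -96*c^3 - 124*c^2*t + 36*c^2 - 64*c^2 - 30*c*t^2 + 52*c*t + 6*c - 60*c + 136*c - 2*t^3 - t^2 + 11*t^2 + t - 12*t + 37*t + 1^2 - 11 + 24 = -96*c^3 + c^2*(-124*t - 28) + c*(-30*t^2 + 52*t + 82) - 2*t^3 + 10*t^2 + 26*t + 14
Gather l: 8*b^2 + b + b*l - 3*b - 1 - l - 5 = 8*b^2 - 2*b + l*(b - 1) - 6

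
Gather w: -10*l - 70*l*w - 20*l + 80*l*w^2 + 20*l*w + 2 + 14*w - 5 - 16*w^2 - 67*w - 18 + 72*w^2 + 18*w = -30*l + w^2*(80*l + 56) + w*(-50*l - 35) - 21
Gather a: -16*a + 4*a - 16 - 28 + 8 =-12*a - 36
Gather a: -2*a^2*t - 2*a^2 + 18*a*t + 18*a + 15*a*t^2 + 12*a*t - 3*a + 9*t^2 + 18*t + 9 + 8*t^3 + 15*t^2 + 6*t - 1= a^2*(-2*t - 2) + a*(15*t^2 + 30*t + 15) + 8*t^3 + 24*t^2 + 24*t + 8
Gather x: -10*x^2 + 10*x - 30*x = -10*x^2 - 20*x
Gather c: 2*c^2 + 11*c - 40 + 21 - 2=2*c^2 + 11*c - 21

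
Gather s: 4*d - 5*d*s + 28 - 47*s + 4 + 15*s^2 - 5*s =4*d + 15*s^2 + s*(-5*d - 52) + 32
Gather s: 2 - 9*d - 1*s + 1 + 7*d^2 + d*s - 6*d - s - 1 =7*d^2 - 15*d + s*(d - 2) + 2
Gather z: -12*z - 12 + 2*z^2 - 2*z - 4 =2*z^2 - 14*z - 16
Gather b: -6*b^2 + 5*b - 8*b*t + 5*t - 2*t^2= -6*b^2 + b*(5 - 8*t) - 2*t^2 + 5*t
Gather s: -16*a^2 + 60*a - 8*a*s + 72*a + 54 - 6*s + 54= -16*a^2 + 132*a + s*(-8*a - 6) + 108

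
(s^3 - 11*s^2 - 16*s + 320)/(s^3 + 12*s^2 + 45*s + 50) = (s^2 - 16*s + 64)/(s^2 + 7*s + 10)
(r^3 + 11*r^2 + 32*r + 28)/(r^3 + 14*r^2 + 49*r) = (r^2 + 4*r + 4)/(r*(r + 7))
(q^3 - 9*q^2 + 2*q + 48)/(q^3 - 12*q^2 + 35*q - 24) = (q + 2)/(q - 1)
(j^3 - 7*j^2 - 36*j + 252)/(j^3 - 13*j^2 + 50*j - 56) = (j^2 - 36)/(j^2 - 6*j + 8)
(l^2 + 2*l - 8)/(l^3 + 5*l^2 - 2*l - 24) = 1/(l + 3)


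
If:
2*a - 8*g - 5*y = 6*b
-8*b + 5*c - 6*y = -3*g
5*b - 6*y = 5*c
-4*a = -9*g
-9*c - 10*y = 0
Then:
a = 0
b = 0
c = 0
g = 0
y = 0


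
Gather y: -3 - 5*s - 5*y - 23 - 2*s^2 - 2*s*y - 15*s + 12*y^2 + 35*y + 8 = -2*s^2 - 20*s + 12*y^2 + y*(30 - 2*s) - 18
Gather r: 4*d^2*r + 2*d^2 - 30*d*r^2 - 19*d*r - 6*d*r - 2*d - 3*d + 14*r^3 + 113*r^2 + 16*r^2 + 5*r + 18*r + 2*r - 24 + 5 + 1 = 2*d^2 - 5*d + 14*r^3 + r^2*(129 - 30*d) + r*(4*d^2 - 25*d + 25) - 18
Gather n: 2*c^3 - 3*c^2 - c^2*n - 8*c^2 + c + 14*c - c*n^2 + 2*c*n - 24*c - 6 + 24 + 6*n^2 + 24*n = 2*c^3 - 11*c^2 - 9*c + n^2*(6 - c) + n*(-c^2 + 2*c + 24) + 18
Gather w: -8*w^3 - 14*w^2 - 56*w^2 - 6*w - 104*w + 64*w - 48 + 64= -8*w^3 - 70*w^2 - 46*w + 16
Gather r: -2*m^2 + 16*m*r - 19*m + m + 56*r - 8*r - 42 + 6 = -2*m^2 - 18*m + r*(16*m + 48) - 36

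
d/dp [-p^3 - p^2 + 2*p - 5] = -3*p^2 - 2*p + 2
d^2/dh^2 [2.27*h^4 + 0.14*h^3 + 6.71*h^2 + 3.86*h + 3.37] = 27.24*h^2 + 0.84*h + 13.42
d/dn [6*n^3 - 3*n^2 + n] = 18*n^2 - 6*n + 1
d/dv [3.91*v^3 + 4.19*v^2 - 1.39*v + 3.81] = 11.73*v^2 + 8.38*v - 1.39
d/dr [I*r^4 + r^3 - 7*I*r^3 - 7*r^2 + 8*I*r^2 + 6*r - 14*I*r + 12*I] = 4*I*r^3 + r^2*(3 - 21*I) + r*(-14 + 16*I) + 6 - 14*I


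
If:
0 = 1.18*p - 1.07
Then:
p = 0.91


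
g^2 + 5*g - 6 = (g - 1)*(g + 6)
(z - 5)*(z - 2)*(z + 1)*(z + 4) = z^4 - 2*z^3 - 21*z^2 + 22*z + 40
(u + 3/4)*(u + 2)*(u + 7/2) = u^3 + 25*u^2/4 + 89*u/8 + 21/4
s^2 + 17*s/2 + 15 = (s + 5/2)*(s + 6)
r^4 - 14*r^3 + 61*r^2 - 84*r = r*(r - 7)*(r - 4)*(r - 3)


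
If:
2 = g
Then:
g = 2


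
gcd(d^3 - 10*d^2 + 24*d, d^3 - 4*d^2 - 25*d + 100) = d - 4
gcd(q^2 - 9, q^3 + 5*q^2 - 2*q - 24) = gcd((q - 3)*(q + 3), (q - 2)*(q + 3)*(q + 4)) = q + 3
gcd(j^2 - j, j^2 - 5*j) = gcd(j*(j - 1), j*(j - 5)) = j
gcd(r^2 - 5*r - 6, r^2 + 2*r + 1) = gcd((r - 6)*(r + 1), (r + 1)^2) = r + 1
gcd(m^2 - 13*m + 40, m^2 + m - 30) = m - 5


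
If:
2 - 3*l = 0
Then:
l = 2/3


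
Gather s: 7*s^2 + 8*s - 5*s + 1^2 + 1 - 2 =7*s^2 + 3*s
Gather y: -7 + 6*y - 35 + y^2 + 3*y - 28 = y^2 + 9*y - 70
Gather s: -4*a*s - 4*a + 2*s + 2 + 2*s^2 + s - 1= -4*a + 2*s^2 + s*(3 - 4*a) + 1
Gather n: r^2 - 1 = r^2 - 1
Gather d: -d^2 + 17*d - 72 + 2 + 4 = -d^2 + 17*d - 66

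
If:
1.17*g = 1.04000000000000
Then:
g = 0.89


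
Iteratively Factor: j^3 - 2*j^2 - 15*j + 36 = (j - 3)*(j^2 + j - 12) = (j - 3)*(j + 4)*(j - 3)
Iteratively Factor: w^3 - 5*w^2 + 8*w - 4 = (w - 1)*(w^2 - 4*w + 4) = (w - 2)*(w - 1)*(w - 2)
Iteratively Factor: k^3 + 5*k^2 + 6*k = (k + 2)*(k^2 + 3*k) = (k + 2)*(k + 3)*(k)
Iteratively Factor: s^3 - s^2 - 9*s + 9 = (s - 3)*(s^2 + 2*s - 3) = (s - 3)*(s - 1)*(s + 3)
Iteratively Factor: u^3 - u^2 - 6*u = (u)*(u^2 - u - 6) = u*(u + 2)*(u - 3)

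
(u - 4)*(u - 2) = u^2 - 6*u + 8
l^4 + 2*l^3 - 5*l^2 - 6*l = l*(l - 2)*(l + 1)*(l + 3)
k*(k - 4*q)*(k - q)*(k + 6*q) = k^4 + k^3*q - 26*k^2*q^2 + 24*k*q^3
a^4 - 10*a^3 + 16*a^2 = a^2*(a - 8)*(a - 2)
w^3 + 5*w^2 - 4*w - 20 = (w - 2)*(w + 2)*(w + 5)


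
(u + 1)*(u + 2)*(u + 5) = u^3 + 8*u^2 + 17*u + 10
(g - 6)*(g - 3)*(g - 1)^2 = g^4 - 11*g^3 + 37*g^2 - 45*g + 18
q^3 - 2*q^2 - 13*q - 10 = (q - 5)*(q + 1)*(q + 2)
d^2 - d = d*(d - 1)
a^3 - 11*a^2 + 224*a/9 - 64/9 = (a - 8)*(a - 8/3)*(a - 1/3)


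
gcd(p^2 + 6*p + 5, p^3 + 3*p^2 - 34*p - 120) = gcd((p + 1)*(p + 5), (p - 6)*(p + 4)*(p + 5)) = p + 5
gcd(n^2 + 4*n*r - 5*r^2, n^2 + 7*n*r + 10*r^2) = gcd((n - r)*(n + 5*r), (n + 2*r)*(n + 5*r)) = n + 5*r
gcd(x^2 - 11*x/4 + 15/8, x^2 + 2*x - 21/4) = x - 3/2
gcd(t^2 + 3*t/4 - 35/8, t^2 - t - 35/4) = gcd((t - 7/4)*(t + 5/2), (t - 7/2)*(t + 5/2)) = t + 5/2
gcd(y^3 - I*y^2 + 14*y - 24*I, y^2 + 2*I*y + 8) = y^2 + 2*I*y + 8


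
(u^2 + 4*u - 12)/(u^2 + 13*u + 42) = (u - 2)/(u + 7)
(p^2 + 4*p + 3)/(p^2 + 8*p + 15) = (p + 1)/(p + 5)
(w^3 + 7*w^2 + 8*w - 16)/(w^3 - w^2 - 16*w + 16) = (w + 4)/(w - 4)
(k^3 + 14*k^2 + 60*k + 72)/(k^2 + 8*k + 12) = k + 6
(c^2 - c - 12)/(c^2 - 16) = (c + 3)/(c + 4)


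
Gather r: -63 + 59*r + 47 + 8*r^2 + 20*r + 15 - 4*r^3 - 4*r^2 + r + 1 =-4*r^3 + 4*r^2 + 80*r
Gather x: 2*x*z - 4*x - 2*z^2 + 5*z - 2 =x*(2*z - 4) - 2*z^2 + 5*z - 2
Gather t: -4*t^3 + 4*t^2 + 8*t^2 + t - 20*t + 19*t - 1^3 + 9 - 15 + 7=-4*t^3 + 12*t^2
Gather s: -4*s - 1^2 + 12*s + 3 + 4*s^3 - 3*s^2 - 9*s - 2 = 4*s^3 - 3*s^2 - s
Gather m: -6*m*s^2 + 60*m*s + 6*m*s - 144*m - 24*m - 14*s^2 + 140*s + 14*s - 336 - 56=m*(-6*s^2 + 66*s - 168) - 14*s^2 + 154*s - 392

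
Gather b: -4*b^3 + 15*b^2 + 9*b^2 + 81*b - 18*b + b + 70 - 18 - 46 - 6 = -4*b^3 + 24*b^2 + 64*b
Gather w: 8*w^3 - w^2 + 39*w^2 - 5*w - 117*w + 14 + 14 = 8*w^3 + 38*w^2 - 122*w + 28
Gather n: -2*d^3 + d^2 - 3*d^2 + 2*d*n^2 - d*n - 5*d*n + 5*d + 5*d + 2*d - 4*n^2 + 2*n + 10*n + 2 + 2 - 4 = -2*d^3 - 2*d^2 + 12*d + n^2*(2*d - 4) + n*(12 - 6*d)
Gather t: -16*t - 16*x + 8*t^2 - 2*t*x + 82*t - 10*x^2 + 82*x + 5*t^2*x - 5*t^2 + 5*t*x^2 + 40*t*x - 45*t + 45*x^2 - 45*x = t^2*(5*x + 3) + t*(5*x^2 + 38*x + 21) + 35*x^2 + 21*x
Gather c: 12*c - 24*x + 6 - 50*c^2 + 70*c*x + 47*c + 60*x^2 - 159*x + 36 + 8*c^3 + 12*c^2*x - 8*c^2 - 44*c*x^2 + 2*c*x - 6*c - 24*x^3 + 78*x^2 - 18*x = 8*c^3 + c^2*(12*x - 58) + c*(-44*x^2 + 72*x + 53) - 24*x^3 + 138*x^2 - 201*x + 42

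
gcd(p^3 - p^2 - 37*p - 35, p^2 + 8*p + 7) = p + 1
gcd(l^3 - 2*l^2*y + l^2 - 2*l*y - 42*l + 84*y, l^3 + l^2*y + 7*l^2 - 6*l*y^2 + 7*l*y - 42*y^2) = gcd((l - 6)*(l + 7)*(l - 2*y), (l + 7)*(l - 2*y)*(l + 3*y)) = -l^2 + 2*l*y - 7*l + 14*y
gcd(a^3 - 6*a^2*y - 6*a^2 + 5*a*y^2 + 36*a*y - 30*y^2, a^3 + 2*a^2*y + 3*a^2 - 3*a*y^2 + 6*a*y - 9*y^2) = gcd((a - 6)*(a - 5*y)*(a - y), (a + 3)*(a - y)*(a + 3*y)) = -a + y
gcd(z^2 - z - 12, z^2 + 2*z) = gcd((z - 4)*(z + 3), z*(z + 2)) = 1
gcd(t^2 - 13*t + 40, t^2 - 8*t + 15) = t - 5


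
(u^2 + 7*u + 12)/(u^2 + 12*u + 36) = (u^2 + 7*u + 12)/(u^2 + 12*u + 36)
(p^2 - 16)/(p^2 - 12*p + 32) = (p + 4)/(p - 8)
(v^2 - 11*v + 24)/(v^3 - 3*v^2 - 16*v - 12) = (-v^2 + 11*v - 24)/(-v^3 + 3*v^2 + 16*v + 12)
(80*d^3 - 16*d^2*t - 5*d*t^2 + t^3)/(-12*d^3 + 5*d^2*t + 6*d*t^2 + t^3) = (20*d^2 - 9*d*t + t^2)/(-3*d^2 + 2*d*t + t^2)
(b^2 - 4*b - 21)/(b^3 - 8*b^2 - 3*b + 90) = (b - 7)/(b^2 - 11*b + 30)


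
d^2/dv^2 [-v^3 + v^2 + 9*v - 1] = 2 - 6*v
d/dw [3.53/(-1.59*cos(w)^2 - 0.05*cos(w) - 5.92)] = -(11.2254*cos(w) + 0.1765)*sin(w)/(1.59*cos(w)^2 + 0.05*cos(w) + 5.92)^2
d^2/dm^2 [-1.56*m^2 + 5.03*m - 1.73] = -3.12000000000000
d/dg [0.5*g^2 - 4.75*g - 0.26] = 1.0*g - 4.75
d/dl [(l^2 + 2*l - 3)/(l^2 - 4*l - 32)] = 2*(-3*l^2 - 29*l - 38)/(l^4 - 8*l^3 - 48*l^2 + 256*l + 1024)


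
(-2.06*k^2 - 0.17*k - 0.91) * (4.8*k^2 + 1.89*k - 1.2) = -9.888*k^4 - 4.7094*k^3 - 2.2173*k^2 - 1.5159*k + 1.092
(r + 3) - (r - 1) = 4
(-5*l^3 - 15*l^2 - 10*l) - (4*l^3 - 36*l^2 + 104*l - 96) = -9*l^3 + 21*l^2 - 114*l + 96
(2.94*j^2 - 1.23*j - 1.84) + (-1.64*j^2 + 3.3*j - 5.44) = 1.3*j^2 + 2.07*j - 7.28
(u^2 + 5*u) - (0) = u^2 + 5*u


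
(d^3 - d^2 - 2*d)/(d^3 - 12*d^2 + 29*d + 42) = d*(d - 2)/(d^2 - 13*d + 42)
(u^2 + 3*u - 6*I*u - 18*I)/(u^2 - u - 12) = (u - 6*I)/(u - 4)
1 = 1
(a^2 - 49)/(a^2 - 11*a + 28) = (a + 7)/(a - 4)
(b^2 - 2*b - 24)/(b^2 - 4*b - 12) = (b + 4)/(b + 2)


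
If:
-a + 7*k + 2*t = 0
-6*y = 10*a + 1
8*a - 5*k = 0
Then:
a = -3*y/5 - 1/10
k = -24*y/25 - 4/25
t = 153*y/50 + 51/100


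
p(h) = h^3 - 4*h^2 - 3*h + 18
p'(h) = 3*h^2 - 8*h - 3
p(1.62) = 6.89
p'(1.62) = -8.09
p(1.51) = 7.79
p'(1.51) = -8.24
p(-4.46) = -136.90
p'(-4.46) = 92.35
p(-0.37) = 18.51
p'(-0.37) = 0.37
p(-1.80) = 4.61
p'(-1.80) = 21.12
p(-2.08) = -2.06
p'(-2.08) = 26.62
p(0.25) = 17.02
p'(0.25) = -4.81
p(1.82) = 5.32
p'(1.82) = -7.62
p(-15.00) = -4212.00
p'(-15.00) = 792.00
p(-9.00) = -1008.00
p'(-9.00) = 312.00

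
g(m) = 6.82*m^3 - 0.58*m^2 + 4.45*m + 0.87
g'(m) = 20.46*m^2 - 1.16*m + 4.45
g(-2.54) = -125.93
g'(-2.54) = 139.40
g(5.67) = 1250.63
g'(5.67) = 655.64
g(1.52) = 30.24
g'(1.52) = 49.96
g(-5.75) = -1340.44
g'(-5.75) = 687.58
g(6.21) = 1639.41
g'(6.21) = 786.27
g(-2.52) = -123.17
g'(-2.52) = 137.30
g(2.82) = 161.75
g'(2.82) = 163.88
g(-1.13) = -14.74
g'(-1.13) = 31.89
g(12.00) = 11755.71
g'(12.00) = 2936.77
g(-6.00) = -1519.83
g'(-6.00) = 747.97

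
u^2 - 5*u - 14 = (u - 7)*(u + 2)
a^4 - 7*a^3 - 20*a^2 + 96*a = a*(a - 8)*(a - 3)*(a + 4)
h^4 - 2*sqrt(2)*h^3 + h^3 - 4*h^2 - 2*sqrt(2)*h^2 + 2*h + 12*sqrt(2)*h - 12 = (h - 2)*(h + 3)*(h - sqrt(2))^2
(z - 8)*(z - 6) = z^2 - 14*z + 48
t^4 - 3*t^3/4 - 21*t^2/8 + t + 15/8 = (t - 3/2)*(t - 5/4)*(t + 1)^2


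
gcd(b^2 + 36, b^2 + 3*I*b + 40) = 1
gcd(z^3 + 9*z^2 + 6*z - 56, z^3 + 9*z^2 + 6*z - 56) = z^3 + 9*z^2 + 6*z - 56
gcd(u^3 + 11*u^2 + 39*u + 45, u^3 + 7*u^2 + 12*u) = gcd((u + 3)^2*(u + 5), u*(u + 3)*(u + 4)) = u + 3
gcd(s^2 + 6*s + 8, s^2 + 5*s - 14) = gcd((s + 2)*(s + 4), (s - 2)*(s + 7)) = 1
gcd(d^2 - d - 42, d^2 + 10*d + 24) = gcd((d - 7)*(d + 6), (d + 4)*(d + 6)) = d + 6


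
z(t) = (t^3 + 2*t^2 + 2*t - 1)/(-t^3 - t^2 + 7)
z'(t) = (3*t^2 + 2*t)*(t^3 + 2*t^2 + 2*t - 1)/(-t^3 - t^2 + 7)^2 + (3*t^2 + 4*t + 2)/(-t^3 - t^2 + 7)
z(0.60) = 0.18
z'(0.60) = 0.92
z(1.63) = 963.70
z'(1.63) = 877477.60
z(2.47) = -2.20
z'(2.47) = 1.48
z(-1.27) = -0.32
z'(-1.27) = 0.14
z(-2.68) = -0.59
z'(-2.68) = 0.17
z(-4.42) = -0.77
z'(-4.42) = 0.06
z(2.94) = -1.76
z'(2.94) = 0.60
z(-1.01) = -0.29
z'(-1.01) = 0.10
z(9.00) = -1.13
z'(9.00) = 0.02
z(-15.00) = -0.94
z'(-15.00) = 0.00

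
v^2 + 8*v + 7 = (v + 1)*(v + 7)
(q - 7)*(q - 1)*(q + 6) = q^3 - 2*q^2 - 41*q + 42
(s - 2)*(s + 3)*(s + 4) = s^3 + 5*s^2 - 2*s - 24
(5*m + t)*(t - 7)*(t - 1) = 5*m*t^2 - 40*m*t + 35*m + t^3 - 8*t^2 + 7*t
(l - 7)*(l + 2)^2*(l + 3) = l^4 - 33*l^2 - 100*l - 84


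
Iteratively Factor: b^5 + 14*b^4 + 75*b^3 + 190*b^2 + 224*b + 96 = (b + 4)*(b^4 + 10*b^3 + 35*b^2 + 50*b + 24) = (b + 3)*(b + 4)*(b^3 + 7*b^2 + 14*b + 8) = (b + 1)*(b + 3)*(b + 4)*(b^2 + 6*b + 8) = (b + 1)*(b + 3)*(b + 4)^2*(b + 2)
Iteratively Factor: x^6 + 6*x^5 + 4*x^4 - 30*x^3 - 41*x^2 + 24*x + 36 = (x + 3)*(x^5 + 3*x^4 - 5*x^3 - 15*x^2 + 4*x + 12) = (x + 1)*(x + 3)*(x^4 + 2*x^3 - 7*x^2 - 8*x + 12) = (x + 1)*(x + 3)^2*(x^3 - x^2 - 4*x + 4) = (x - 2)*(x + 1)*(x + 3)^2*(x^2 + x - 2) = (x - 2)*(x - 1)*(x + 1)*(x + 3)^2*(x + 2)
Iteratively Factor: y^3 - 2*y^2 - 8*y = (y - 4)*(y^2 + 2*y) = (y - 4)*(y + 2)*(y)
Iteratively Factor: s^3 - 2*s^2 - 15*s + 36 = (s + 4)*(s^2 - 6*s + 9) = (s - 3)*(s + 4)*(s - 3)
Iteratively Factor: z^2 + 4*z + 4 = (z + 2)*(z + 2)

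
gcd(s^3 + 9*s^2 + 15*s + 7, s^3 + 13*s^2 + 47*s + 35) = s^2 + 8*s + 7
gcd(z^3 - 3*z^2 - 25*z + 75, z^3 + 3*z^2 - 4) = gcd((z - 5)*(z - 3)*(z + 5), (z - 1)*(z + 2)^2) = 1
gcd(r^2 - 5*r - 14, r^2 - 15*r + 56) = r - 7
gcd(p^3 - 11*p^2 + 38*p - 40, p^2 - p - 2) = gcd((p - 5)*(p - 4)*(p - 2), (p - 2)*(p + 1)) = p - 2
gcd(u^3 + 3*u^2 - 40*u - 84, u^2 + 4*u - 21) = u + 7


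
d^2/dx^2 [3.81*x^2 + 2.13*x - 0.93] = 7.62000000000000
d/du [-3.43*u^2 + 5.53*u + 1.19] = 5.53 - 6.86*u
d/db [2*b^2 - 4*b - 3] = 4*b - 4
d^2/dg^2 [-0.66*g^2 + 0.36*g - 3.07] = -1.32000000000000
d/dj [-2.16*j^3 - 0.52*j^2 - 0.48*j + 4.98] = -6.48*j^2 - 1.04*j - 0.48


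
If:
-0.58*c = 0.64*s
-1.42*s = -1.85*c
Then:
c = 0.00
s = 0.00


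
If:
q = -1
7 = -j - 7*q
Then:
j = 0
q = -1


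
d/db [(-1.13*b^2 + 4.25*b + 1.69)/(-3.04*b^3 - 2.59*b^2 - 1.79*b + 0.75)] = (-3.4352*b^4 + 25.84*b^3 + 28.443*b^2 + 7.0592*b + 6.2126)/(9.2416*b^6 + 15.7472*b^5 + 17.5913*b^4 + 4.7122*b^3 - 0.6809*b^2 - 2.685*b + 0.5625)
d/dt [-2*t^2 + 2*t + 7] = 2 - 4*t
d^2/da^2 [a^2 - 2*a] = 2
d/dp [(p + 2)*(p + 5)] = 2*p + 7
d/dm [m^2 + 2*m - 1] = 2*m + 2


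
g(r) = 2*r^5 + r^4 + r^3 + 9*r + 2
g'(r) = 10*r^4 + 4*r^3 + 3*r^2 + 9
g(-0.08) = 1.28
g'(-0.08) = 9.02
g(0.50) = 6.75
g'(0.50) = 10.88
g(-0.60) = -3.64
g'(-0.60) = 10.51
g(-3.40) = -842.98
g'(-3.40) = 1222.80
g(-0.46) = -2.23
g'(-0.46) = 9.69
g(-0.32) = -0.91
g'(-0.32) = 9.28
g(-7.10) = -33963.23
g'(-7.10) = 24140.27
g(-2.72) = -285.63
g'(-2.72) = 498.06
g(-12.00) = -478762.00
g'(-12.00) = 200889.00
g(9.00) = 125471.00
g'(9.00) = 68778.00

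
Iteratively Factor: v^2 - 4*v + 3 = (v - 1)*(v - 3)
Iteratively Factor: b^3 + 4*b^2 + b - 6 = (b + 2)*(b^2 + 2*b - 3) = (b + 2)*(b + 3)*(b - 1)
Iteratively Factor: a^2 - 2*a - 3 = (a + 1)*(a - 3)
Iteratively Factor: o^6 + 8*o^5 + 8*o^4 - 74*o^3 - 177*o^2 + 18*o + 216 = (o + 4)*(o^5 + 4*o^4 - 8*o^3 - 42*o^2 - 9*o + 54) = (o - 3)*(o + 4)*(o^4 + 7*o^3 + 13*o^2 - 3*o - 18) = (o - 3)*(o + 3)*(o + 4)*(o^3 + 4*o^2 + o - 6) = (o - 3)*(o - 1)*(o + 3)*(o + 4)*(o^2 + 5*o + 6) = (o - 3)*(o - 1)*(o + 3)^2*(o + 4)*(o + 2)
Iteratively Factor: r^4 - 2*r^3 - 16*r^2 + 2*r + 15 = (r - 1)*(r^3 - r^2 - 17*r - 15) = (r - 5)*(r - 1)*(r^2 + 4*r + 3) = (r - 5)*(r - 1)*(r + 3)*(r + 1)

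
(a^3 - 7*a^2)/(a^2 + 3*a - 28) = a^2*(a - 7)/(a^2 + 3*a - 28)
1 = 1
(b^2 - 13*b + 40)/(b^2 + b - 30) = (b - 8)/(b + 6)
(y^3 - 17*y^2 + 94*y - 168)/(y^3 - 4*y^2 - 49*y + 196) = (y - 6)/(y + 7)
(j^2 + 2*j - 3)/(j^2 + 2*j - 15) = (j^2 + 2*j - 3)/(j^2 + 2*j - 15)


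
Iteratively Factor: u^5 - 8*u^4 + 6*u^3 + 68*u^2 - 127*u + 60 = (u - 4)*(u^4 - 4*u^3 - 10*u^2 + 28*u - 15) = (u - 5)*(u - 4)*(u^3 + u^2 - 5*u + 3) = (u - 5)*(u - 4)*(u + 3)*(u^2 - 2*u + 1) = (u - 5)*(u - 4)*(u - 1)*(u + 3)*(u - 1)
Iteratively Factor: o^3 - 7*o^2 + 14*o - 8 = (o - 2)*(o^2 - 5*o + 4) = (o - 2)*(o - 1)*(o - 4)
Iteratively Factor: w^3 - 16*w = (w - 4)*(w^2 + 4*w) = w*(w - 4)*(w + 4)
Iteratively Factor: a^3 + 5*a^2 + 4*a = (a)*(a^2 + 5*a + 4) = a*(a + 4)*(a + 1)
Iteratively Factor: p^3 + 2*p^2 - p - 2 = (p + 2)*(p^2 - 1) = (p - 1)*(p + 2)*(p + 1)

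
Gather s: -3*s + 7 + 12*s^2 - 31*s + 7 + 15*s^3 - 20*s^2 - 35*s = 15*s^3 - 8*s^2 - 69*s + 14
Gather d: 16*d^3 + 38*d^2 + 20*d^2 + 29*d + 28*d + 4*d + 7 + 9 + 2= 16*d^3 + 58*d^2 + 61*d + 18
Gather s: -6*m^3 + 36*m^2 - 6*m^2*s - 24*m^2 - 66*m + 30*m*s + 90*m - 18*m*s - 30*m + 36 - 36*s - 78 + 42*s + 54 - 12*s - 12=-6*m^3 + 12*m^2 - 6*m + s*(-6*m^2 + 12*m - 6)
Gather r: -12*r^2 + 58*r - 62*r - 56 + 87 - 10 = -12*r^2 - 4*r + 21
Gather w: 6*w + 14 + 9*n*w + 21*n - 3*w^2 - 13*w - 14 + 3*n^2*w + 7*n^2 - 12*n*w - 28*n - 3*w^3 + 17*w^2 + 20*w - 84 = 7*n^2 - 7*n - 3*w^3 + 14*w^2 + w*(3*n^2 - 3*n + 13) - 84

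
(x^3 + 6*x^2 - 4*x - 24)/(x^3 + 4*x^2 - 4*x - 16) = (x + 6)/(x + 4)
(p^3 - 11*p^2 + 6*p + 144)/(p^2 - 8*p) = p - 3 - 18/p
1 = 1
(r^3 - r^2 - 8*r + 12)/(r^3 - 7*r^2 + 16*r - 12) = (r + 3)/(r - 3)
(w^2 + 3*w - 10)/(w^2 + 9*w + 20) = (w - 2)/(w + 4)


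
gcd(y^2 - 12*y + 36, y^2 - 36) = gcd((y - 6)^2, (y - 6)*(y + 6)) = y - 6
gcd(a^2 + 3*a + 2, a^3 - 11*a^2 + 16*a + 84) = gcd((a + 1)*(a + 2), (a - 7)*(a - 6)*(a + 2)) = a + 2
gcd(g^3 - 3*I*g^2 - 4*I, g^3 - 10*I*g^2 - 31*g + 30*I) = g - 2*I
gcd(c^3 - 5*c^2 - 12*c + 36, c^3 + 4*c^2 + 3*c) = c + 3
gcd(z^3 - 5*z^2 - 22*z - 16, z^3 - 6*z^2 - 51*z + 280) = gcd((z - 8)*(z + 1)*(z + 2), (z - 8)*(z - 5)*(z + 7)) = z - 8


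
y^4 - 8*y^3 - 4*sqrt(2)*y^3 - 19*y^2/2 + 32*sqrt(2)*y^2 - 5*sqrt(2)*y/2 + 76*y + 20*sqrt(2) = (y - 8)*(y - 5*sqrt(2))*(sqrt(2)*y/2 + 1/2)*(sqrt(2)*y + 1)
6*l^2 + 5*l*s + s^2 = (2*l + s)*(3*l + s)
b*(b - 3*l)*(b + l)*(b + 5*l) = b^4 + 3*b^3*l - 13*b^2*l^2 - 15*b*l^3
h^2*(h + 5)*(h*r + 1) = h^4*r + 5*h^3*r + h^3 + 5*h^2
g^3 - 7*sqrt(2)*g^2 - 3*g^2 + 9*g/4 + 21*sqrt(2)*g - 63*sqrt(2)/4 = (g - 3/2)^2*(g - 7*sqrt(2))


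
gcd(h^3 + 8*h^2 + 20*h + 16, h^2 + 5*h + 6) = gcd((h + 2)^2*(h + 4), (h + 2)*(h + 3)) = h + 2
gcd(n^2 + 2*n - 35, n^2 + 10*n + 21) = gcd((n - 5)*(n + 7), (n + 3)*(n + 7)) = n + 7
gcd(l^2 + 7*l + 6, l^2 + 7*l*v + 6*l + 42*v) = l + 6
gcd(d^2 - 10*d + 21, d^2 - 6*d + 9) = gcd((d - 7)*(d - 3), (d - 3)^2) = d - 3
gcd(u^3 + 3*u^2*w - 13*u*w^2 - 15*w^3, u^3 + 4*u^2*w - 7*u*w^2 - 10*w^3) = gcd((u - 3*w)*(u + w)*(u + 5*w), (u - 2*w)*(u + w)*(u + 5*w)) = u^2 + 6*u*w + 5*w^2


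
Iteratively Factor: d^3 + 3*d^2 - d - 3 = (d - 1)*(d^2 + 4*d + 3) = (d - 1)*(d + 1)*(d + 3)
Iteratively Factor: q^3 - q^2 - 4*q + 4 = (q - 2)*(q^2 + q - 2) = (q - 2)*(q - 1)*(q + 2)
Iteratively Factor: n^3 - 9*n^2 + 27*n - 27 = (n - 3)*(n^2 - 6*n + 9) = (n - 3)^2*(n - 3)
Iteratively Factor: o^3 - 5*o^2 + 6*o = (o)*(o^2 - 5*o + 6) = o*(o - 3)*(o - 2)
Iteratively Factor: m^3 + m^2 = (m)*(m^2 + m) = m^2*(m + 1)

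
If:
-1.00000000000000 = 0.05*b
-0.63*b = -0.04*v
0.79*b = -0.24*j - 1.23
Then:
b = -20.00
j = 60.71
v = -315.00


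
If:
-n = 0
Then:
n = 0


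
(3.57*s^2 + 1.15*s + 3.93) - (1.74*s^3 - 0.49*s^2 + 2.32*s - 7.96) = -1.74*s^3 + 4.06*s^2 - 1.17*s + 11.89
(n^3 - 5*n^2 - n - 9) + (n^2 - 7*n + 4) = n^3 - 4*n^2 - 8*n - 5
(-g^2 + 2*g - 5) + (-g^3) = -g^3 - g^2 + 2*g - 5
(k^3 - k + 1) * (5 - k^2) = -k^5 + 6*k^3 - k^2 - 5*k + 5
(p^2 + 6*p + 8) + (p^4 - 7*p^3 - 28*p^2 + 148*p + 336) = p^4 - 7*p^3 - 27*p^2 + 154*p + 344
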